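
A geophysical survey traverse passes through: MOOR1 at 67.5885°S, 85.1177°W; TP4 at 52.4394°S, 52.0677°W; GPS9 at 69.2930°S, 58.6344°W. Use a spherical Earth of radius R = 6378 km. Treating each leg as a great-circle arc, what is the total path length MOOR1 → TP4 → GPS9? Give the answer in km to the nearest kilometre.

MOOR1→TP4: c = 0.382744 rad, d = 2441.14 km
TP4→GPS9: c = 0.298990 rad, d = 1906.96 km
Total = 2441.14 + 1906.96 = 4348.10 km

4348 km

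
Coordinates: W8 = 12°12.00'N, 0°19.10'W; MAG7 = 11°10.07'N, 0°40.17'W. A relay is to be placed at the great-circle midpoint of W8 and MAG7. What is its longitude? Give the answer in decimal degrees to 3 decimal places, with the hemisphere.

0.494°W

W8: φ = +12.20000°, λ = -0.31833°
MAG7: φ = +11.16783°, λ = -0.66950°
Bx = cos φ₂ cos Δλ = 0.981046,  By = cos φ₂ sin Δλ = -0.006013
φₘ = atan2(sin φ₁ + sin φ₂, √((cos φ₁ + Bx)² + By²)) = 11.68397°
λₘ = λ₁ + atan2(By, cos φ₁ + Bx) = -0.49424°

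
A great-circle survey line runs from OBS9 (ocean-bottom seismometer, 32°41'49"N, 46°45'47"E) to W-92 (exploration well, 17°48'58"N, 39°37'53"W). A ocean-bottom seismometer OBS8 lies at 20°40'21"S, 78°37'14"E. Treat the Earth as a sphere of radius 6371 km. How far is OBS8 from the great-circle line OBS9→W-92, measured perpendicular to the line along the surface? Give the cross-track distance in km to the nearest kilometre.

OBS9: φ = +32.69694°, λ = +46.76306°
W-92: φ = +17.81611°, λ = -39.63139°
OBS8: φ = -20.67250°, λ = +78.62056°
δ₁₃ = central angle OBS9→OBS8 = 1.072365 rad  (haversine)
θ₁₃ = bearing OBS9→OBS8 = 145.790°,  θ₁₂ = bearing OBS9→W-92 = 283.330°
dₓₜ = R·arcsin(sin δ₁₃ · sin(θ₁₃ − θ₁₂)) = 6371·arcsin(0.87833·sin(-137.540°)) = -4043.685 km
|dₓₜ| = 4043.685 km

4044 km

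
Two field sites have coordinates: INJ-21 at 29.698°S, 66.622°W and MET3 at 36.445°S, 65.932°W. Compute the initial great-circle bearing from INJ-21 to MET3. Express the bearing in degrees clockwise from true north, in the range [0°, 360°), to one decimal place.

175.3°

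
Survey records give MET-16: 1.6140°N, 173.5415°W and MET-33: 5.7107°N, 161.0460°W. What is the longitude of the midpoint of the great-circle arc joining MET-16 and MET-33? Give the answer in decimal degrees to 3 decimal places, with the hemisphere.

167.308°W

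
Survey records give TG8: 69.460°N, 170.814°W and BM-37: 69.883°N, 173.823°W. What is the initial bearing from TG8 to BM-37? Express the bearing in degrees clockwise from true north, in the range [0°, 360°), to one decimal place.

Δλ = -3.0090°
y = sin Δλ · cos φ₂ = -0.018054
x = cos φ₁ sin φ₂ − sin φ₁ cos φ₂ cos Δλ = 0.007827
θ = atan2(y, x) = -66.5628° → 293.4372° (mod 360°)

293.4°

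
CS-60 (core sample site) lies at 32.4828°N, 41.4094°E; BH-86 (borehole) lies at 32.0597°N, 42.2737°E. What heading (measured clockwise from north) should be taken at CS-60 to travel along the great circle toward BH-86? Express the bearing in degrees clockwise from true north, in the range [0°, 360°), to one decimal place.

Δλ = 0.8643°
y = sin Δλ · cos φ₂ = 0.012784
x = cos φ₁ sin φ₂ − sin φ₁ cos φ₂ cos Δλ = -0.007333
θ = atan2(y, x) = 119.8379° → 119.8379° (mod 360°)

119.8°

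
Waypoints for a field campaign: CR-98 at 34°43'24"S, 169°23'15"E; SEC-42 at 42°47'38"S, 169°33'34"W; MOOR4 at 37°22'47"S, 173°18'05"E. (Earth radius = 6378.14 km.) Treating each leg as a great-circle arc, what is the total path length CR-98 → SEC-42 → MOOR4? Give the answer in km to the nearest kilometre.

CR-98: φ = -34.72333°, λ = +169.38750°
SEC-42: φ = -42.79389°, λ = -169.55944°
MOOR4: φ = -37.37972°, λ = +173.30139°
CR-98→SEC-42: c = 0.318084 rad, d = 2028.78 km
SEC-42→MOOR4: c = 0.247025 rad, d = 1575.56 km
Total = 2028.78 + 1575.56 = 3604.34 km

3604 km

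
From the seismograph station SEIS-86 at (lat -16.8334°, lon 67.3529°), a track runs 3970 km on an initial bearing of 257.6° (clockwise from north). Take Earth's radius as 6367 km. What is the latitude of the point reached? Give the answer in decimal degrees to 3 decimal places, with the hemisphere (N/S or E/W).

δ = d/R = 3970/6367 = 0.623528 rad
φ₂ = arcsin(sin φ₁ cos δ + cos φ₁ sin δ cos θ)
   = arcsin(-0.28959·0.81182 + 0.95715·0.58390·-0.21474) = -20.80005°
λ₂ = λ₁ + atan2(sin θ sin δ cos φ₁, cos δ − sin φ₁ sin φ₂) = 29.76046°

20.800°S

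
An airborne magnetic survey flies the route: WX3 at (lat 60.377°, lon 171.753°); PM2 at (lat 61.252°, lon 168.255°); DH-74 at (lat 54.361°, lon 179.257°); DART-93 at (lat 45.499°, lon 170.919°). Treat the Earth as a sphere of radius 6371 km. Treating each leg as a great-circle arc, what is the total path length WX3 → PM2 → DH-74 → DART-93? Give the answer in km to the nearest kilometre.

2367 km

WX3→PM2: c = 0.033454 rad, d = 213.13 km
PM2→DH-74: c = 0.157481 rad, d = 1003.31 km
DH-74→DART-93: c = 0.180549 rad, d = 1150.28 km
Total = 213.13 + 1003.31 + 1150.28 = 2366.72 km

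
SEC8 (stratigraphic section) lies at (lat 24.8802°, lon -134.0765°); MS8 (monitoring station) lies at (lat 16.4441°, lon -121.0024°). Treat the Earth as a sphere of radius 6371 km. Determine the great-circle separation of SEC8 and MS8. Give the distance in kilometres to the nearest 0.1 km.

1650.6 km

Δφ = -8.4361°,  Δλ = 13.0741°
a = sin²(Δφ/2) + cos φ₁ cos φ₂ sin²(Δλ/2) = 0.016687
c = 2·arcsin(√a) = 0.259080 rad = 14.8442°
d = R·c = 6371 × 0.259080 = 1650.6 km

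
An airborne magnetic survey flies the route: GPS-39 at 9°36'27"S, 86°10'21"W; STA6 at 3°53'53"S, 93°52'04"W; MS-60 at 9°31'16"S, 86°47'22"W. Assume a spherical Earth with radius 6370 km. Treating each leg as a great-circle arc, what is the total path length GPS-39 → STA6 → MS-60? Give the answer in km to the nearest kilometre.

GPS-39: φ = -9.60750°, λ = -86.17250°
STA6: φ = -3.89806°, λ = -93.86778°
MS-60: φ = -9.52111°, λ = -86.78944°
GPS-39→STA6: c = 0.166443 rad, d = 1060.24 km
STA6→MS-60: c = 0.157075 rad, d = 1000.57 km
Total = 1060.24 + 1000.57 = 2060.81 km

2061 km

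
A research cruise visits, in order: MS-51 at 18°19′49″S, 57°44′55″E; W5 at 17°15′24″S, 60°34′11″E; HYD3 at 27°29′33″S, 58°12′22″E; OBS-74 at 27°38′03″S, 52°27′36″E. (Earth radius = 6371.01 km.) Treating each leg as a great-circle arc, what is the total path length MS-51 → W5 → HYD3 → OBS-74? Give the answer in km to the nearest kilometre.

2052 km

MS-51: φ = -18.33028°, λ = +57.74861°
W5: φ = -17.25667°, λ = +60.56972°
HYD3: φ = -27.49250°, λ = +58.20611°
OBS-74: φ = -27.63417°, λ = +52.46000°
MS-51→W5: c = 0.050487 rad, d = 321.65 km
W5→HYD3: c = 0.182660 rad, d = 1163.73 km
HYD3→OBS-74: c = 0.088932 rad, d = 566.59 km
Total = 321.65 + 1163.73 + 566.59 = 2051.97 km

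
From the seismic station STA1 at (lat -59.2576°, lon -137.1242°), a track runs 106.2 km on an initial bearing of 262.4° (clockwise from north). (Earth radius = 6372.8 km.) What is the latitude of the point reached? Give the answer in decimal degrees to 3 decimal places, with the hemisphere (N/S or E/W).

59.371°S

δ = d/R = 106.2/6372.8 = 0.016665 rad
φ₂ = arcsin(sin φ₁ cos δ + cos φ₁ sin δ cos θ)
   = arcsin(-0.85947·0.99986 + 0.51118·0.01666·-0.13226) = -59.37069°
λ₂ = λ₁ + atan2(sin θ sin δ cos φ₁, cos δ − sin φ₁ sin φ₂) = -138.98206°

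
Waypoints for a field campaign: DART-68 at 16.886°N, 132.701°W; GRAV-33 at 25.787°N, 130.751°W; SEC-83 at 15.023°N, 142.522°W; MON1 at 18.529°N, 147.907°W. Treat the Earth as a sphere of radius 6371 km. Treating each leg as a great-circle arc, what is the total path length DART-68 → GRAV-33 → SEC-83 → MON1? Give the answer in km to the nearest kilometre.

3415 km

DART-68→GRAV-33: c = 0.158544 rad, d = 1010.08 km
GRAV-33→SEC-83: c = 0.268700 rad, d = 1711.89 km
SEC-83→MON1: c = 0.108803 rad, d = 693.19 km
Total = 1010.08 + 1711.89 + 693.19 = 3415.16 km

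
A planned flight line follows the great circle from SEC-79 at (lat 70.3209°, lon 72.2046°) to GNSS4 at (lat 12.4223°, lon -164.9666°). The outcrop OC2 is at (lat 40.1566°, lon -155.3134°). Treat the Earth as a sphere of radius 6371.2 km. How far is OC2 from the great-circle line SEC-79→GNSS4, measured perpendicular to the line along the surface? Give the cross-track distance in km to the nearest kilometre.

1645 km

δ₁₃ = central angle SEC-79→OC2 = 1.122541 rad  (haversine)
θ₁₃ = bearing SEC-79→OC2 = 38.715°,  θ₁₂ = bearing SEC-79→GNSS4 = 55.171°
dₓₜ = R·arcsin(sin δ₁₃ · sin(θ₁₃ − θ₁₂)) = 6371.2·arcsin(0.90120·sin(-16.457°)) = -1644.787 km
|dₓₜ| = 1644.787 km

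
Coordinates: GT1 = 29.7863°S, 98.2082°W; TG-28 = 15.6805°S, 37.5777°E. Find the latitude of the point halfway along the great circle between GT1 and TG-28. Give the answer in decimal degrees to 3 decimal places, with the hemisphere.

Bx = cos φ₂ cos Δλ = -0.690065,  By = cos φ₂ sin Δλ = 0.671389
φₘ = atan2(sin φ₁ + sin φ₂, √((cos φ₁ + Bx)² + By²)) = -47.83982°
λₘ = λ₁ + atan2(By, cos φ₁ + Bx) = -23.04257°

47.840°S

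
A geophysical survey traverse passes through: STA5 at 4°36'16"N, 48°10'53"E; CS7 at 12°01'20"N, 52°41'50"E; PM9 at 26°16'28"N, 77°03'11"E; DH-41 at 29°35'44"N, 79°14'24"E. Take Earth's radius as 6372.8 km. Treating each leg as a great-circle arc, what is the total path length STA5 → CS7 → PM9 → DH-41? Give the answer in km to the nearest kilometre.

4391 km

STA5: φ = +4.60444°, λ = +48.18139°
CS7: φ = +12.02222°, λ = +52.69722°
PM9: φ = +26.27444°, λ = +77.05306°
DH-41: φ = +29.59556°, λ = +79.24000°
STA5→CS7: c = 0.151110 rad, d = 962.99 km
CS7→PM9: c = 0.470882 rad, d = 3000.84 km
PM9→DH-41: c = 0.067055 rad, d = 427.33 km
Total = 962.99 + 3000.84 + 427.33 = 4391.16 km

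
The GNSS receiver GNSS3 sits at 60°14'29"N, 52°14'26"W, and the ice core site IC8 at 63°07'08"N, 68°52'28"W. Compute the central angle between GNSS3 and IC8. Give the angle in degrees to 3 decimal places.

8.370°

GNSS3: φ = +60.24139°, λ = -52.24056°
IC8: φ = +63.11889°, λ = -68.87444°
Δφ = 2.8775°,  Δλ = -16.6339°
a = sin²(Δφ/2) + cos φ₁ cos φ₂ sin²(Δλ/2) = 0.005326
c = 2·arcsin(√a) = 0.146089 rad = 8.3703°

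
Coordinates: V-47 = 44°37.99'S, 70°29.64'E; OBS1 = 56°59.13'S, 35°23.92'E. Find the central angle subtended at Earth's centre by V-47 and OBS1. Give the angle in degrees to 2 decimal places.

V-47: φ = -44.63317°, λ = +70.49400°
OBS1: φ = -56.98550°, λ = +35.39867°
Δφ = -12.3523°,  Δλ = -35.0953°
a = sin²(Δφ/2) + cos φ₁ cos φ₂ sin²(Δλ/2) = 0.046820
c = 2·arcsin(√a) = 0.436208 rad = 24.9928°

24.99°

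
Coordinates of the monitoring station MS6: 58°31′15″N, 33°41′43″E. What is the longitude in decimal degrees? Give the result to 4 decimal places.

33.6953°E

33° + 41′/60 + 43″/3600 = 33 + 0.68333 + 0.01194 = 33.6953°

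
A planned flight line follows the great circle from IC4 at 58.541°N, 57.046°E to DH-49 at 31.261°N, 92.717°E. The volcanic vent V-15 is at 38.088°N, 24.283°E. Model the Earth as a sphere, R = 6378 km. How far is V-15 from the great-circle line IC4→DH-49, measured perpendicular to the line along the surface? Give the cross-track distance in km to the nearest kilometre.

δ₁₃ = central angle IC4→V-15 = 0.512311 rad  (haversine)
θ₁₃ = bearing IC4→V-15 = 240.332°,  θ₁₂ = bearing IC4→DH-49 = 122.824°
dₓₜ = R·arcsin(sin δ₁₃ · sin(θ₁₃ − θ₁₂)) = 6378·arcsin(0.49019·sin(117.508°)) = 2868.747 km
|dₓₜ| = 2868.747 km

2869 km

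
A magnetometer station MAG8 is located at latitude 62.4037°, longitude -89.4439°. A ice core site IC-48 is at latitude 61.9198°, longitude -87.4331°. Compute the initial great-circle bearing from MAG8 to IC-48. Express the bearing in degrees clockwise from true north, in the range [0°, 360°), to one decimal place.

116.4°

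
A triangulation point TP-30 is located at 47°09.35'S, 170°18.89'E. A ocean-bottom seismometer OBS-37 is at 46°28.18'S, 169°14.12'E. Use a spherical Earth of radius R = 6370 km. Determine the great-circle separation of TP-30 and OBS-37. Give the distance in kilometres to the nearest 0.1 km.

112.1 km

TP-30: φ = -47.15583°, λ = +170.31483°
OBS-37: φ = -46.46967°, λ = +169.23533°
Δφ = 0.6862°,  Δλ = -1.0795°
a = sin²(Δφ/2) + cos φ₁ cos φ₂ sin²(Δλ/2) = 0.000077
c = 2·arcsin(√a) = 0.017598 rad = 1.0083°
d = R·c = 6370 × 0.017598 = 112.1 km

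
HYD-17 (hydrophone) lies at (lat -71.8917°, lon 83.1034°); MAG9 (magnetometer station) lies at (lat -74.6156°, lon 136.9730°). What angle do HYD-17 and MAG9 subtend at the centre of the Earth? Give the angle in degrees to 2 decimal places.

15.20°

Δφ = -2.7239°,  Δλ = 53.8696°
a = sin²(Δφ/2) + cos φ₁ cos φ₂ sin²(Δλ/2) = 0.017484
c = 2·arcsin(√a) = 0.265231 rad = 15.1966°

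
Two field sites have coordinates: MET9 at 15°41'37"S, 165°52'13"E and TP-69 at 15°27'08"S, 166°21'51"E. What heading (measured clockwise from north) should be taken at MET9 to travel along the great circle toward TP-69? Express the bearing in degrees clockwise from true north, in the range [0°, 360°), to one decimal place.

63.2°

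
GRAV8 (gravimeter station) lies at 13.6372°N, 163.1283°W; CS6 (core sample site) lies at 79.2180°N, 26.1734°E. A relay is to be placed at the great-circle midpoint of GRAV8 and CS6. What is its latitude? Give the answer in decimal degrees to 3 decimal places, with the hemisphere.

57.109°N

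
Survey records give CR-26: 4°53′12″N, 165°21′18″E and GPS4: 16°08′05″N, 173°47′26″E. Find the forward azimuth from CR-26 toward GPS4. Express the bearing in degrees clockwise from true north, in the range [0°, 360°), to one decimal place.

CR-26: φ = +4.88667°, λ = +165.35500°
GPS4: φ = +16.13472°, λ = +173.79056°
Δλ = 8.4356°
y = sin Δλ · cos φ₂ = 0.140919
x = cos φ₁ sin φ₂ − sin φ₁ cos φ₂ cos Δλ = 0.195942
θ = atan2(y, x) = 35.7231° → 35.7231° (mod 360°)

35.7°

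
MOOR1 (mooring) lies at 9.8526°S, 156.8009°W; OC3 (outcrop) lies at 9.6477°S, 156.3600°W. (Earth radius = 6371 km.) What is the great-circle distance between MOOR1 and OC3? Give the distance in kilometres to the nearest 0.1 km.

53.4 km

Δφ = 0.2049°,  Δλ = 0.4409°
a = sin²(Δφ/2) + cos φ₁ cos φ₂ sin²(Δλ/2) = 0.000018
c = 2·arcsin(√a) = 0.008385 rad = 0.4804°
d = R·c = 6371 × 0.008385 = 53.4 km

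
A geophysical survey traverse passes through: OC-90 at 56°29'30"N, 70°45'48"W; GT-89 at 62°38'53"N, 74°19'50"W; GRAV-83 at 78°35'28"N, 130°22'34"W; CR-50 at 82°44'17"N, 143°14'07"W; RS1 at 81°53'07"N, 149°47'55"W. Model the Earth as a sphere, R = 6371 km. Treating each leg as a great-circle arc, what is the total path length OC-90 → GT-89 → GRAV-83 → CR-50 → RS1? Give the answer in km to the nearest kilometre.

3905 km

OC-90: φ = +56.49167°, λ = -70.76333°
GT-89: φ = +62.64806°, λ = -74.33056°
GRAV-83: φ = +78.59111°, λ = -130.37611°
CR-50: φ = +82.73806°, λ = -143.23528°
RS1: φ = +81.88528°, λ = -149.79861°
OC-90→GT-89: c = 0.111938 rad, d = 713.16 km
GT-89→GRAV-83: c = 0.399096 rad, d = 2542.64 km
GRAV-83→CR-50: c = 0.080585 rad, d = 513.41 km
CR-50→RS1: c = 0.021341 rad, d = 135.96 km
Total = 713.16 + 2542.64 + 513.41 + 135.96 = 3905.17 km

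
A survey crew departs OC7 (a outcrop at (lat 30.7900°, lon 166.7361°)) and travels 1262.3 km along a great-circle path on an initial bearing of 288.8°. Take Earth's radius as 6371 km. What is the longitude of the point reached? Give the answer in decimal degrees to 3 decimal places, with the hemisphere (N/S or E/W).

δ = d/R = 1262.3/6371 = 0.198132 rad
φ₂ = arcsin(sin φ₁ cos δ + cos φ₁ sin δ cos θ)
   = arcsin(0.51189·0.98044 + 0.85905·0.19684·0.32227) = 33.80522°
λ₂ = λ₁ + atan2(sin θ sin δ cos φ₁, cos δ − sin φ₁ sin φ₂) = 153.77732°

153.777°E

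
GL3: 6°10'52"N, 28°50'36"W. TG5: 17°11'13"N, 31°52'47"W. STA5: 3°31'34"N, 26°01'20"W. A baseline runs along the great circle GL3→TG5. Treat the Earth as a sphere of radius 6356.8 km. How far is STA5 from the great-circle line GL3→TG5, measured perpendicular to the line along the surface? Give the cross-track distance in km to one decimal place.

226.7 km

GL3: φ = +6.18111°, λ = -28.84333°
TG5: φ = +17.18694°, λ = -31.87972°
STA5: φ = +3.52611°, λ = -26.02222°
δ₁₃ = central angle GL3→STA5 = 0.067482 rad  (haversine)
θ₁₃ = bearing GL3→STA5 = 133.238°,  θ₁₂ = bearing GL3→TG5 = 345.165°
dₓₜ = R·arcsin(sin δ₁₃ · sin(θ₁₃ − θ₁₂)) = 6356.8·arcsin(0.06743·sin(-211.927°)) = 226.731 km
|dₓₜ| = 226.731 km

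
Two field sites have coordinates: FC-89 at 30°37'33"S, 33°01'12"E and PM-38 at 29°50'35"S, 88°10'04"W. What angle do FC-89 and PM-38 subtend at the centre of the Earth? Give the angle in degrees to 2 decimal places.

97.64°

FC-89: φ = -30.62583°, λ = +33.02000°
PM-38: φ = -29.84306°, λ = -88.16778°
Δφ = 0.7828°,  Δλ = -121.1878°
a = sin²(Δφ/2) + cos φ₁ cos φ₂ sin²(Δλ/2) = 0.566507
c = 2·arcsin(√a) = 1.704206 rad = 97.6438°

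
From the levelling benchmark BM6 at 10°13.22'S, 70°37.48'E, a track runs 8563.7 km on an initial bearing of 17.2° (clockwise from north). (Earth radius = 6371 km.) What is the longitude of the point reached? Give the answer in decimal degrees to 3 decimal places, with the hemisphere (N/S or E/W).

107.345°E

BM6: φ = -10.22033°, λ = +70.62467°
δ = d/R = 8563.7/6371 = 1.344169 rad
φ₂ = arcsin(sin φ₁ cos δ + cos φ₁ sin δ cos θ)
   = arcsin(-0.17743·0.22469 + 0.98413·0.97443·0.95528) = 61.18891°
λ₂ = λ₁ + atan2(sin θ sin δ cos φ₁, cos δ − sin φ₁ sin φ₂) = 107.34502°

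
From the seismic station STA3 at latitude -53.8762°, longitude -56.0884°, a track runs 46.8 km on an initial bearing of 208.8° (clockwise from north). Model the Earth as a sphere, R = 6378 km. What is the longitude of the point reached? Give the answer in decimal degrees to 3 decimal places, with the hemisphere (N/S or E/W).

56.435°W

δ = d/R = 46.8/6378 = 0.007338 rad
φ₂ = arcsin(sin φ₁ cos δ + cos φ₁ sin δ cos θ)
   = arcsin(-0.80775·0.99997 + 0.58953·0.00734·-0.87631) = -54.24412°
λ₂ = λ₁ + atan2(sin θ sin δ cos φ₁, cos δ − sin φ₁ sin φ₂) = -56.43502°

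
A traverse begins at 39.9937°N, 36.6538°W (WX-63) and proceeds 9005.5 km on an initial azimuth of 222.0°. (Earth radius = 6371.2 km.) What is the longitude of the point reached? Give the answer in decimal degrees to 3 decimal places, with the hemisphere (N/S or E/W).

84.812°W

δ = d/R = 9005.5/6371.2 = 1.413470 rad
φ₂ = arcsin(sin φ₁ cos δ + cos φ₁ sin δ cos θ)
   = arcsin(0.64270·0.15668 + 0.76612·0.98765·-0.74314) = -27.49075°
λ₂ = λ₁ + atan2(sin θ sin δ cos φ₁, cos δ − sin φ₁ sin φ₂) = -84.81175°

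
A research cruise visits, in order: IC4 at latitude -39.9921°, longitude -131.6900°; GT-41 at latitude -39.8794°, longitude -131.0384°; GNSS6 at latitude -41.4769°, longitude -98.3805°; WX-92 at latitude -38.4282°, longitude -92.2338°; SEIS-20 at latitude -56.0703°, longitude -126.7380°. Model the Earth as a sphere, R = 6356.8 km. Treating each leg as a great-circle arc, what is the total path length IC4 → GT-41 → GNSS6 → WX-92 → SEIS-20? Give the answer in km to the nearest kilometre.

IC4→GT-41: c = 0.008939 rad, d = 56.82 km
GT-41→GNSS6: c = 0.430599 rad, d = 2737.23 km
GNSS6→WX-92: c = 0.097912 rad, d = 622.41 km
WX-92→SEIS-20: c = 0.503195 rad, d = 3198.71 km
Total = 56.82 + 2737.23 + 622.41 + 3198.71 = 6615.18 km

6615 km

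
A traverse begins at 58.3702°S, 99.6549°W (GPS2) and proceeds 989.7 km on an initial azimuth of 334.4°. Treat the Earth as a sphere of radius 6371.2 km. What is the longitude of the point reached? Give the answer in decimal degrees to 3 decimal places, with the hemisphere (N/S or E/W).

105.647°W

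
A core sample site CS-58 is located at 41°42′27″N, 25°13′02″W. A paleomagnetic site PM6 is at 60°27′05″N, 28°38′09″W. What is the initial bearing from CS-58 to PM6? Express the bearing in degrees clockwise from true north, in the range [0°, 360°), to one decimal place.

354.8°

CS-58: φ = +41.70750°, λ = -25.21722°
PM6: φ = +60.45139°, λ = -28.63583°
Δλ = -3.4186°
y = sin Δλ · cos φ₂ = -0.029408
x = cos φ₁ sin φ₂ − sin φ₁ cos φ₂ cos Δλ = 0.321922
θ = atan2(y, x) = -5.2195° → 354.7805° (mod 360°)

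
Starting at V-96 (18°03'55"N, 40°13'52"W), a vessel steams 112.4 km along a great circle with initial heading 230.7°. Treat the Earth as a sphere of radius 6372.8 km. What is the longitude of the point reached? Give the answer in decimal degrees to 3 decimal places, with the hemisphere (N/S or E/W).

V-96: φ = +18.06528°, λ = -40.23111°
δ = d/R = 112.4/6372.8 = 0.017637 rad
φ₂ = arcsin(sin φ₁ cos δ + cos φ₁ sin δ cos θ)
   = arcsin(0.31010·0.99984 + 0.95070·0.01764·-0.63338) = 17.42350°
λ₂ = λ₁ + atan2(sin θ sin δ cos φ₁, cos δ − sin φ₁ sin φ₂) = -41.05071°

41.051°W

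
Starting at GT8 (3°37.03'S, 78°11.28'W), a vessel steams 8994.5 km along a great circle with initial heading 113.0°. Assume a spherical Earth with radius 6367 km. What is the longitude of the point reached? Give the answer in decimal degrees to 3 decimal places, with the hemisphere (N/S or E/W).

3.500°E

GT8: φ = -3.61717°, λ = -78.18800°
δ = d/R = 8994.5/6367 = 1.412675 rad
φ₂ = arcsin(sin φ₁ cos δ + cos φ₁ sin δ cos θ)
   = arcsin(-0.06309·0.15746 + 0.99801·0.98752·-0.39073) = -23.26737°
λ₂ = λ₁ + atan2(sin θ sin δ cos φ₁, cos δ − sin φ₁ sin φ₂) = 3.50000°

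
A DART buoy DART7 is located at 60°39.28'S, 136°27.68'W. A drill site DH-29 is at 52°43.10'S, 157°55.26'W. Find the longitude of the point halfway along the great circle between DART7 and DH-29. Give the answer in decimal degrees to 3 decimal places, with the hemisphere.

DART7: φ = -60.65467°, λ = -136.46133°
DH-29: φ = -52.71833°, λ = -157.92100°
Bx = cos φ₂ cos Δλ = 0.563742,  By = cos φ₂ sin Δλ = -0.221605
φₘ = atan2(sin φ₁ + sin φ₂, √((cos φ₁ + Bx)² + By²)) = -57.14348°
λₘ = λ₁ + atan2(By, cos φ₁ + Bx) = -148.33697°

148.337°W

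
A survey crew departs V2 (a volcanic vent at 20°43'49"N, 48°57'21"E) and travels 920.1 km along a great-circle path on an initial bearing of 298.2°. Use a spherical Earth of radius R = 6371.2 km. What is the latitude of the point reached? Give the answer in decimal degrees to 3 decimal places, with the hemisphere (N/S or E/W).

24.449°N

V2: φ = +20.73028°, λ = +48.95583°
δ = d/R = 920.1/6371.2 = 0.144415 rad
φ₂ = arcsin(sin φ₁ cos δ + cos φ₁ sin δ cos θ)
   = arcsin(0.35397·0.98959 + 0.93526·0.14391·0.47255) = 24.44932°
λ₂ = λ₁ + atan2(sin θ sin δ cos φ₁, cos δ − sin φ₁ sin φ₂) = 40.94701°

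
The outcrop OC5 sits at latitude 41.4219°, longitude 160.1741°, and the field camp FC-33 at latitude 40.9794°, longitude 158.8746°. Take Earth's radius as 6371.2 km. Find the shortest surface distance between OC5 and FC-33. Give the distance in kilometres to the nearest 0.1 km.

119.3 km

Δφ = -0.4425°,  Δλ = -1.2995°
a = sin²(Δφ/2) + cos φ₁ cos φ₂ sin²(Δλ/2) = 0.000088
c = 2·arcsin(√a) = 0.018731 rad = 1.0732°
d = R·c = 6371.2 × 0.018731 = 119.3 km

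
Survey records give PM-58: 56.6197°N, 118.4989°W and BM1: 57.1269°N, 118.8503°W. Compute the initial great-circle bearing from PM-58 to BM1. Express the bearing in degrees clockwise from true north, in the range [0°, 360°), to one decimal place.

339.4°

Δλ = -0.3514°
y = sin Δλ · cos φ₂ = -0.003329
x = cos φ₁ sin φ₂ − sin φ₁ cos φ₂ cos Δλ = 0.008861
θ = atan2(y, x) = -20.5908° → 339.4092° (mod 360°)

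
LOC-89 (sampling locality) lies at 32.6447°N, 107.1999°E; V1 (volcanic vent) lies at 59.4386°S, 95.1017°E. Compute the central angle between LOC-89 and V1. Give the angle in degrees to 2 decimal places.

Δφ = -92.0833°,  Δλ = -12.0982°
a = sin²(Δφ/2) + cos φ₁ cos φ₂ sin²(Δλ/2) = 0.522931
c = 2·arcsin(√a) = 1.616674 rad = 92.6286°

92.63°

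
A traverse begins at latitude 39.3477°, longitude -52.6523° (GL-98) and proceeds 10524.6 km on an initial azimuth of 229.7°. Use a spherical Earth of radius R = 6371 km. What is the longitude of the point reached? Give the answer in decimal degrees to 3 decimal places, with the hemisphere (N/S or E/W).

118.176°W

δ = d/R = 10524.6/6371 = 1.651954 rad
φ₂ = arcsin(sin φ₁ cos δ + cos φ₁ sin δ cos θ)
   = arcsin(0.63402·-0.08107 + 0.77331·0.99671·-0.64679) = -33.36180°
λ₂ = λ₁ + atan2(sin θ sin δ cos φ₁, cos δ − sin φ₁ sin φ₂) = -118.17630°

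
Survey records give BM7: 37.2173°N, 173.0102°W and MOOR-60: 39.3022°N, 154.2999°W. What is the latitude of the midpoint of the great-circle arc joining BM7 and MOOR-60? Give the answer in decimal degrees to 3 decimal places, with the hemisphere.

38.633°N

Bx = cos φ₂ cos Δλ = 0.732922,  By = cos φ₂ sin Δλ = 0.248227
φₘ = atan2(sin φ₁ + sin φ₂, √((cos φ₁ + Bx)² + By²)) = 38.63326°
λₘ = λ₁ + atan2(By, cos φ₁ + Bx) = -163.79050°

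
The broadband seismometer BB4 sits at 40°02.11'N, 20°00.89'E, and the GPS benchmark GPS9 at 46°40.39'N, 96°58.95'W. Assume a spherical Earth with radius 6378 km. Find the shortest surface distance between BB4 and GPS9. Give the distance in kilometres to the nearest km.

8542 km

BB4: φ = +40.03517°, λ = +20.01483°
GPS9: φ = +46.67317°, λ = -96.98250°
Δφ = 6.6380°,  Δλ = -116.9973°
a = sin²(Δφ/2) + cos φ₁ cos φ₂ sin²(Δλ/2) = 0.385273
c = 2·arcsin(√a) = 1.339280 rad = 76.7351°
d = R·c = 6378 × 1.339280 = 8541.9 km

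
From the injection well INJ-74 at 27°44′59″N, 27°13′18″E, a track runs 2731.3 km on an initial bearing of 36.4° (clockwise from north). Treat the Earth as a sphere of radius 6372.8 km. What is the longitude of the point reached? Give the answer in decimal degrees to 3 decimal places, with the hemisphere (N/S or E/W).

INJ-74: φ = +27.74972°, λ = +27.22167°
δ = d/R = 2731.3/6372.8 = 0.428587 rad
φ₂ = arcsin(sin φ₁ cos δ + cos φ₁ sin δ cos θ)
   = arcsin(0.46561·0.90955 + 0.88499·0.41559·0.80489) = 46.01561°
λ₂ = λ₁ + atan2(sin θ sin δ cos φ₁, cos δ − sin φ₁ sin φ₂) = 48.02240°

48.022°E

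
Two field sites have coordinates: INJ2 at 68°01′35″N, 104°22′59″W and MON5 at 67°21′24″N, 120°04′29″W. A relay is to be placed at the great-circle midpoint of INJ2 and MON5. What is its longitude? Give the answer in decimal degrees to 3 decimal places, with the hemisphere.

INJ2: φ = +68.02639°, λ = -104.38306°
MON5: φ = +67.35667°, λ = -120.07472°
Bx = cos φ₂ cos Δλ = 0.370645,  By = cos φ₂ sin Δλ = -0.104125
φₘ = atan2(sin φ₁ + sin φ₂, √((cos φ₁ + Bx)² + By²)) = 67.88010°
λₘ = λ₁ + atan2(By, cos φ₁ + Bx) = -112.34135°

112.341°W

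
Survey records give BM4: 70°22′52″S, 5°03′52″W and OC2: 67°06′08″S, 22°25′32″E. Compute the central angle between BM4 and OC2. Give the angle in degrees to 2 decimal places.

BM4: φ = -70.38111°, λ = -5.06444°
OC2: φ = -67.10222°, λ = +22.42556°
Δφ = 3.2789°,  Δλ = 27.4900°
a = sin²(Δφ/2) + cos φ₁ cos φ₂ sin²(Δλ/2) = 0.008194
c = 2·arcsin(√a) = 0.181287 rad = 10.3870°

10.39°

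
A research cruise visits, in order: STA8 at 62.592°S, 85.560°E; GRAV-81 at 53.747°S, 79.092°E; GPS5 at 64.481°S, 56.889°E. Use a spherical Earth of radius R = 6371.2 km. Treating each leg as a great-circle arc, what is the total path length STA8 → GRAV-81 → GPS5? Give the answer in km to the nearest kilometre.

STA8→GRAV-81: c = 0.165262 rad, d = 1052.92 km
GRAV-81→GPS5: c = 0.270594 rad, d = 1724.01 km
Total = 1052.92 + 1724.01 = 2776.93 km

2777 km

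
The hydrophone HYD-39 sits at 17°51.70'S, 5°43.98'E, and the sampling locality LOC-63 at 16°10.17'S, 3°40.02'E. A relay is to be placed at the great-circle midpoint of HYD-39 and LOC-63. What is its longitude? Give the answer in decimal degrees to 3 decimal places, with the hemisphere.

HYD-39: φ = -17.86167°, λ = +5.73300°
LOC-63: φ = -16.16950°, λ = +3.66700°
Bx = cos φ₂ cos Δλ = 0.959818,  By = cos φ₂ sin Δλ = -0.034625
φₘ = atan2(sin φ₁ + sin φ₂, √((cos φ₁ + Bx)² + By²)) = -17.01819°
λₘ = λ₁ + atan2(By, cos φ₁ + Bx) = 4.69533°

4.695°E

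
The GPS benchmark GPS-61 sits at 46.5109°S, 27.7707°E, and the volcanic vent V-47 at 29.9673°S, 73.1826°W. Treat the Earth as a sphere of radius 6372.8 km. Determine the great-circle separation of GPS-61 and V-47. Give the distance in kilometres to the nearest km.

Δφ = 16.5436°,  Δλ = -100.9533°
a = sin²(Δφ/2) + cos φ₁ cos φ₂ sin²(Δλ/2) = 0.375446
c = 2·arcsin(√a) = 1.319036 rad = 75.5752°
d = R·c = 6372.8 × 1.319036 = 8406.0 km

8406 km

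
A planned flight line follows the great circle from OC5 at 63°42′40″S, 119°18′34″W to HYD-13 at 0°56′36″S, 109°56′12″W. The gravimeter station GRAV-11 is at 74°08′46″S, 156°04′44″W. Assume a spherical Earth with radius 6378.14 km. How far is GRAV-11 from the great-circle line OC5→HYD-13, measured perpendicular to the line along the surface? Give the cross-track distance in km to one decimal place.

OC5: φ = -63.71111°, λ = -119.30944°
HYD-13: φ = -0.94333°, λ = -109.93667°
GRAV-11: φ = -74.14611°, λ = -156.07889°
δ₁₃ = central angle OC5→GRAV-11 = 0.285966 rad  (haversine)
θ₁₃ = bearing OC5→GRAV-11 = 215.430°,  θ₁₂ = bearing OC5→HYD-13 = 10.516°
dₓₜ = R·arcsin(sin δ₁₃ · sin(θ₁₃ − θ₁₂)) = 6378.14·arcsin(0.28208·sin(204.914°)) = -759.711 km
|dₓₜ| = 759.711 km

759.7 km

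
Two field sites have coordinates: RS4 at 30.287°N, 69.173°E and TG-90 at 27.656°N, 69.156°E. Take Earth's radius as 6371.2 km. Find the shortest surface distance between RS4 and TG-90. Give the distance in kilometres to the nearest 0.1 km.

292.6 km

Δφ = -2.6310°,  Δλ = -0.0170°
a = sin²(Δφ/2) + cos φ₁ cos φ₂ sin²(Δλ/2) = 0.000527
c = 2·arcsin(√a) = 0.045920 rad = 2.6310°
d = R·c = 6371.2 × 0.045920 = 292.6 km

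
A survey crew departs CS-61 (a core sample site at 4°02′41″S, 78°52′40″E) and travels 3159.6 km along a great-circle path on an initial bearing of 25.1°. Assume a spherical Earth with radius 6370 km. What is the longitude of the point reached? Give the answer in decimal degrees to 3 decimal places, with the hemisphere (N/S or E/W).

CS-61: φ = -4.04472°, λ = +78.87778°
δ = d/R = 3159.6/6370 = 0.496013 rad
φ₂ = arcsin(sin φ₁ cos δ + cos φ₁ sin δ cos θ)
   = arcsin(-0.07054·0.87949 + 0.99751·0.47592·0.90557) = 21.58446°
λ₂ = λ₁ + atan2(sin θ sin δ cos φ₁, cos δ − sin φ₁ sin φ₂) = 91.41716°

91.417°E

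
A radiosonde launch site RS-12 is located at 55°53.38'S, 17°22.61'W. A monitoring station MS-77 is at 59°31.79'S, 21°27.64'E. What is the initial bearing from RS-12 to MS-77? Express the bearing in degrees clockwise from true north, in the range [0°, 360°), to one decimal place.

RS-12: φ = -55.88967°, λ = -17.37683°
MS-77: φ = -59.52983°, λ = +21.46067°
Δλ = 38.8375°
y = sin Δλ · cos φ₂ = 0.318003
x = cos φ₁ sin φ₂ − sin φ₁ cos φ₂ cos Δλ = -0.156307
θ = atan2(y, x) = 116.1754° → 116.1754° (mod 360°)

116.2°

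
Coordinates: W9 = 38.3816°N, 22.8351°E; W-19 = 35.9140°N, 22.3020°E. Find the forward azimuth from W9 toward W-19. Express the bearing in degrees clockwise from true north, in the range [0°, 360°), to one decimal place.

Δλ = -0.5331°
y = sin Δλ · cos φ₂ = -0.007535
x = cos φ₁ sin φ₂ − sin φ₁ cos φ₂ cos Δλ = -0.043033
θ = atan2(y, x) = -170.0676° → 189.9324° (mod 360°)

189.9°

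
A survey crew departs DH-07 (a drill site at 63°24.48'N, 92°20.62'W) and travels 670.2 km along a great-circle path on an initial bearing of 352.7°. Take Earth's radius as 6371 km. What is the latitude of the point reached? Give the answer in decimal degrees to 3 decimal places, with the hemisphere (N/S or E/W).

69.373°N

DH-07: φ = +63.40800°, λ = -92.34367°
δ = d/R = 670.2/6371 = 0.105195 rad
φ₂ = arcsin(sin φ₁ cos δ + cos φ₁ sin δ cos θ)
   = arcsin(0.89422·0.99447 + 0.44763·0.10500·0.99189) = 69.37320°
λ₂ = λ₁ + atan2(sin θ sin δ cos φ₁, cos δ − sin φ₁ sin φ₂) = -94.51416°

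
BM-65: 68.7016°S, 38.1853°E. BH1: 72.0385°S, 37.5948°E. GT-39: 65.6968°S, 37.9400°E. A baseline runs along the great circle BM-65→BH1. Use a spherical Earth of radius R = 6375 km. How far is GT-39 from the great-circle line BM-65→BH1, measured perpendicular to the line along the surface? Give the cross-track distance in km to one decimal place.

29.4 km

δ₁₃ = central angle BM-65→GT-39 = 0.052470 rad  (haversine)
θ₁₃ = bearing BM-65→GT-39 = 358.075°,  θ₁₂ = bearing BM-65→BH1 = 183.124°
dₓₜ = R·arcsin(sin δ₁₃ · sin(θ₁₃ − θ₁₂)) = 6375·arcsin(0.05245·sin(174.950°)) = 29.429 km
|dₓₜ| = 29.429 km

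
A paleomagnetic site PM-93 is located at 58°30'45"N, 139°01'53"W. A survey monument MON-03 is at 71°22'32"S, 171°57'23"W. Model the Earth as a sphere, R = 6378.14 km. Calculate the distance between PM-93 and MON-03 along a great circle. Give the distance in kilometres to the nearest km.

14685 km

PM-93: φ = +58.51250°, λ = -139.03139°
MON-03: φ = -71.37556°, λ = -171.95639°
Δφ = -129.8881°,  Δλ = -32.9250°
a = sin²(Δφ/2) + cos φ₁ cos φ₂ sin²(Δλ/2) = 0.834041
c = 2·arcsin(√a) = 2.302424 rad = 131.9192°
d = R·c = 6378.14 × 2.302424 = 14685.2 km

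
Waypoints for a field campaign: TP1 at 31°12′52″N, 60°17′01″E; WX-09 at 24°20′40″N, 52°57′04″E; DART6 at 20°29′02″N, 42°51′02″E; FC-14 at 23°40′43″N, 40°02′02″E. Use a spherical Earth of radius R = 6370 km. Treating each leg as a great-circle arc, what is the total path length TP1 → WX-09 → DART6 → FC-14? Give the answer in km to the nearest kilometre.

TP1: φ = +31.21444°, λ = +60.28361°
WX-09: φ = +24.34444°, λ = +52.95111°
DART6: φ = +20.48389°, λ = +42.85056°
FC-14: φ = +23.67861°, λ = +40.03389°
TP1→WX-09: c = 0.164819 rad, d = 1049.90 km
WX-09→DART6: c = 0.176278 rad, d = 1122.89 km
DART6→FC-14: c = 0.071995 rad, d = 458.61 km
Total = 1049.90 + 1122.89 + 458.61 = 2631.40 km

2631 km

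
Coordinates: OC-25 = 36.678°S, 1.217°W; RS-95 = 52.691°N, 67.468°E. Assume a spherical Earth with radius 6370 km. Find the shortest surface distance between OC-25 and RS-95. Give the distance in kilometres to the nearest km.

Δφ = 89.3690°,  Δλ = 68.6850°
a = sin²(Δφ/2) + cos φ₁ cos φ₂ sin²(Δλ/2) = 0.649198
c = 2·arcsin(√a) = 1.873808 rad = 107.3613°
d = R·c = 6370 × 1.873808 = 11936.2 km

11936 km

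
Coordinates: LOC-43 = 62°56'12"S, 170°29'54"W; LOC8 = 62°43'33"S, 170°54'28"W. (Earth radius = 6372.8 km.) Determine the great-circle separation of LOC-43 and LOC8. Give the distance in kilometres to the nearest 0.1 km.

31.3 km

LOC-43: φ = -62.93667°, λ = -170.49833°
LOC8: φ = -62.72583°, λ = -170.90778°
Δφ = 0.2108°,  Δλ = -0.4094°
a = sin²(Δφ/2) + cos φ₁ cos φ₂ sin²(Δλ/2) = 0.000006
c = 2·arcsin(√a) = 0.004918 rad = 0.2818°
d = R·c = 6372.8 × 0.004918 = 31.3 km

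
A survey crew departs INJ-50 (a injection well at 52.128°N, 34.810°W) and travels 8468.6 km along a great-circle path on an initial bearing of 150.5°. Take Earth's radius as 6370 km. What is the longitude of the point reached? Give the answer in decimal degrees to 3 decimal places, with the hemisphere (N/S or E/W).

4.375°W

δ = d/R = 8468.6/6370 = 1.329451 rad
φ₂ = arcsin(sin φ₁ cos δ + cos φ₁ sin δ cos θ)
   = arcsin(0.78938·0.23901 + 0.61390·0.97102·-0.87036) = -19.27817°
λ₂ = λ₁ + atan2(sin θ sin δ cos φ₁, cos δ − sin φ₁ sin φ₂) = -4.37531°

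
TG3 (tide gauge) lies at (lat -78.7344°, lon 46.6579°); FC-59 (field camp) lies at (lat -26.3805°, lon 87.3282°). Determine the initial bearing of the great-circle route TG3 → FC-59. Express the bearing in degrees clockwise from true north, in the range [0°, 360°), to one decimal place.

Δλ = 40.6703°
y = sin Δλ · cos φ₂ = 0.583839
x = cos φ₁ sin φ₂ − sin φ₁ cos φ₂ cos Δλ = 0.579592
θ = atan2(y, x) = 45.2091° → 45.2091° (mod 360°)

45.2°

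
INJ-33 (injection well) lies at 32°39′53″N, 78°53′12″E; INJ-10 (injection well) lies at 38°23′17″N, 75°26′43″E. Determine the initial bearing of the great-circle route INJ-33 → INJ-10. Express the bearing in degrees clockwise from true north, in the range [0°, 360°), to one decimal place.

334.9°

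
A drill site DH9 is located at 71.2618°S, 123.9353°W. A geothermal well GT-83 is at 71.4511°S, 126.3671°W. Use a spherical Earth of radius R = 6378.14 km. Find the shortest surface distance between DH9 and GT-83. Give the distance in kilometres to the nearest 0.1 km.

89.1 km

Δφ = -0.1893°,  Δλ = -2.4318°
a = sin²(Δφ/2) + cos φ₁ cos φ₂ sin²(Δλ/2) = 0.000049
c = 2·arcsin(√a) = 0.013964 rad = 0.8001°
d = R·c = 6378.14 × 0.013964 = 89.1 km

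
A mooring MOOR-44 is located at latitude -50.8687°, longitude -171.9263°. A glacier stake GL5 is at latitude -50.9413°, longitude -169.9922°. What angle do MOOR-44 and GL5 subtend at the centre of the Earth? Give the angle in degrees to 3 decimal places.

Δφ = -0.0726°,  Δλ = 1.9341°
a = sin²(Δφ/2) + cos φ₁ cos φ₂ sin²(Δλ/2) = 0.000114
c = 2·arcsin(√a) = 0.021324 rad = 1.2218°

1.222°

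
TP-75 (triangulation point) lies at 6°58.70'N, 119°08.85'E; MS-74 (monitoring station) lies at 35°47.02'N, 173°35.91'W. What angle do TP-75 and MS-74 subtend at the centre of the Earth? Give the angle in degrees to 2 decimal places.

TP-75: φ = +6.97833°, λ = +119.14750°
MS-74: φ = +35.78367°, λ = -173.59850°
Δφ = 28.8053°,  Δλ = 67.2540°
a = sin²(Δφ/2) + cos φ₁ cos φ₂ sin²(Δλ/2) = 0.308812
c = 2·arcsin(√a) = 1.178429 rad = 67.5190°

67.52°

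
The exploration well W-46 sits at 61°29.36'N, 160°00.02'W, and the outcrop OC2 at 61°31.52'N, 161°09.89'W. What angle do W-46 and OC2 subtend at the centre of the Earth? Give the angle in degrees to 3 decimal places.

0.557°

W-46: φ = +61.48933°, λ = -160.00033°
OC2: φ = +61.52533°, λ = -161.16483°
Δφ = 0.0360°,  Δλ = -1.1645°
a = sin²(Δφ/2) + cos φ₁ cos φ₂ sin²(Δλ/2) = 0.000024
c = 2·arcsin(√a) = 0.009716 rad = 0.5567°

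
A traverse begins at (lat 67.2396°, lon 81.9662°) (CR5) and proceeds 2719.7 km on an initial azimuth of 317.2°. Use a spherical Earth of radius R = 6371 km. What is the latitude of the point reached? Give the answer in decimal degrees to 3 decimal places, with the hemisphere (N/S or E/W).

73.119°N

δ = d/R = 2719.7/6371 = 0.426887 rad
φ₂ = arcsin(sin φ₁ cos δ + cos φ₁ sin δ cos θ)
   = arcsin(0.92213·0.91026 + 0.38688·0.41404·0.73373) = 73.11876°
λ₂ = λ₁ + atan2(sin θ sin δ cos φ₁, cos δ − sin φ₁ sin φ₂) = 6.32660°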